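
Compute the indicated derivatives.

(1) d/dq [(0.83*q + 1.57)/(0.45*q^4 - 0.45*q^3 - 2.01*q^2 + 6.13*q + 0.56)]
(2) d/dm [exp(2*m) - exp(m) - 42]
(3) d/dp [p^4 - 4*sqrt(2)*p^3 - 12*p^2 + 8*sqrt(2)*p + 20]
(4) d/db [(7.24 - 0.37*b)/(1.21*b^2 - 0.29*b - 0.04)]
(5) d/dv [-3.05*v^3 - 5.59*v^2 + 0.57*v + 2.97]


(1) = (-1.1205*q^4 - 2.079*q^3 + 3.7878*q^2 + 6.3114*q - 9.1593)/(0.2025*q^8 - 0.405*q^7 - 1.6065*q^6 + 7.326*q^5 - 0.9729*q^4 - 25.1466*q^3 + 35.3257*q^2 + 6.8656*q + 0.3136)
(2) = (2*exp(m) - 1)*exp(m)
(3) = 4*p^3 - 12*sqrt(2)*p^2 - 24*p + 8*sqrt(2)
(4) = (0.4477*b^2 - 17.5208*b + 2.1144)/(1.4641*b^4 - 0.7018*b^3 - 0.0127*b^2 + 0.0232*b + 0.0016)
(5) = -9.15*v^2 - 11.18*v + 0.57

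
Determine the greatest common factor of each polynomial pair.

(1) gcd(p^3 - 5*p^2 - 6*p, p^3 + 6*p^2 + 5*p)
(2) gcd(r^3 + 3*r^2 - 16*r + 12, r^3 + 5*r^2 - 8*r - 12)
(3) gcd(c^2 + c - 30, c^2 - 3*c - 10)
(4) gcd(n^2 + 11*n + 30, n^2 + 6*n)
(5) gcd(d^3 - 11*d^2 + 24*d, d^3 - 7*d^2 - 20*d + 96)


(1) = p^2 + p
(2) = gcd((r - 2)*(r - 1)*(r + 6), (r - 2)*(r + 1)*(r + 6)) = r^2 + 4*r - 12
(3) = c - 5
(4) = gcd((n + 5)*(n + 6), n*(n + 6)) = n + 6
(5) = d^2 - 11*d + 24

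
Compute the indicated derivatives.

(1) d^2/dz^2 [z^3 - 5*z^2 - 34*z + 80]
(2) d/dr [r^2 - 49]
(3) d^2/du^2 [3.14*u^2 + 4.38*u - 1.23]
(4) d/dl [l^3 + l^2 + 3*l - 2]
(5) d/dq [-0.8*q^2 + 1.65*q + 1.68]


(1) = 6*z - 10
(2) = 2*r
(3) = 6.28000000000000
(4) = 3*l^2 + 2*l + 3
(5) = 1.65 - 1.6*q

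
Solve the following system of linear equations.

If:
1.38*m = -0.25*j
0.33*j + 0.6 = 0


Then:
j = -1.82
m = 0.33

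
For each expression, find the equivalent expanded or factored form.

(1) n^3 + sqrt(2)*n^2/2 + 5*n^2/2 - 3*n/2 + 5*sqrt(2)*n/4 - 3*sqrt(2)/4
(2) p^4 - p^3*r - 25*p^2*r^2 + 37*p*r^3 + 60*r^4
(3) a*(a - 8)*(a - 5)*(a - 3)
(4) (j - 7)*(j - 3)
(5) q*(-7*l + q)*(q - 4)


(1) = (n - 1/2)*(n + 3)*(n + sqrt(2)/2)
(2) = (p - 4*r)*(p - 3*r)*(p + r)*(p + 5*r)
(3) = a^4 - 16*a^3 + 79*a^2 - 120*a
(4) = j^2 - 10*j + 21
(5) = -7*l*q^2 + 28*l*q + q^3 - 4*q^2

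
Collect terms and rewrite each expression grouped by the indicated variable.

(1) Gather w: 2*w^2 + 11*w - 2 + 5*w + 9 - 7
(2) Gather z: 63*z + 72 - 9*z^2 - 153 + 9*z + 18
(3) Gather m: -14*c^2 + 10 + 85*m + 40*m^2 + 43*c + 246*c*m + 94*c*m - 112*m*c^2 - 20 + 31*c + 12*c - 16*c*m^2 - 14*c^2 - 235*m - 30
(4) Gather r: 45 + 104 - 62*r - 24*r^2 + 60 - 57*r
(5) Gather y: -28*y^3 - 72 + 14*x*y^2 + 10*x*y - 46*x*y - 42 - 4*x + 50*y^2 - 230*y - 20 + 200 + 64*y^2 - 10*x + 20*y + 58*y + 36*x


(1) = 2*w^2 + 16*w
(2) = -9*z^2 + 72*z - 63
(3) = -28*c^2 + 86*c + m^2*(40 - 16*c) + m*(-112*c^2 + 340*c - 150) - 40
(4) = -24*r^2 - 119*r + 209
(5) = 22*x - 28*y^3 + y^2*(14*x + 114) + y*(-36*x - 152) + 66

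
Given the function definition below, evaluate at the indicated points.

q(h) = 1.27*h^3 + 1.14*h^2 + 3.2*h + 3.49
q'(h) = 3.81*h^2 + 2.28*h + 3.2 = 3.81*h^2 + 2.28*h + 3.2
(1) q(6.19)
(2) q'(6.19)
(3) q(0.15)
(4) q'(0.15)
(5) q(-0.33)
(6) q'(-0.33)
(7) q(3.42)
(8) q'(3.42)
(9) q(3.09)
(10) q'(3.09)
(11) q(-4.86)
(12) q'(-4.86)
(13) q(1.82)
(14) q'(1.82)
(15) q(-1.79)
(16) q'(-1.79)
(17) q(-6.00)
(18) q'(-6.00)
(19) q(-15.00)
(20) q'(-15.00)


(1) = 368.19
(2) = 163.30
(3) = 4.00
(4) = 3.63
(5) = 2.51
(6) = 2.86
(7) = 78.57
(8) = 55.56
(9) = 61.73
(10) = 46.62
(11) = -130.92
(12) = 82.11
(13) = 20.75
(14) = 19.97
(15) = -5.87
(16) = 11.33
(17) = -248.99
(18) = 126.68
(19) = -4074.26
(20) = 826.25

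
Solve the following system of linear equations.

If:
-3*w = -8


Then:
w = 8/3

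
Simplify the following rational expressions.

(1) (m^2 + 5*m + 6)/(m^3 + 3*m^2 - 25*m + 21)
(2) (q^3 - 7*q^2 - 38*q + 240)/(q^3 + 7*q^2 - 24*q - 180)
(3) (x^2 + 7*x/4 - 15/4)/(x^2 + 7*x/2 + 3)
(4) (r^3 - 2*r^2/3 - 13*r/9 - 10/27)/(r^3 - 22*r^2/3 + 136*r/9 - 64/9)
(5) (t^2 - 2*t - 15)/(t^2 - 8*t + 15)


(1) = (m^2 + 5*m + 6)/(m^3 + 3*m^2 - 25*m + 21)
(2) = (q - 8)/(q + 6)
(3) = (4*x^2 + 7*x - 15)/(4*x^2 + 14*x + 12)
(4) = (27*r^3 - 18*r^2 - 39*r - 10)/(27*r^3 - 198*r^2 + 408*r - 192)
(5) = (t + 3)/(t - 3)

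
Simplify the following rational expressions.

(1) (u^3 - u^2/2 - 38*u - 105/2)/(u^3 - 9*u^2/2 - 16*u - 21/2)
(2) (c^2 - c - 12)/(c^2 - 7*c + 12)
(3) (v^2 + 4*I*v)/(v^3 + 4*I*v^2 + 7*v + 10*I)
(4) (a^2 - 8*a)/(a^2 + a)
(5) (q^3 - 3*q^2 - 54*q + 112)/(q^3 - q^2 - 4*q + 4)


(1) = (u + 5)/(u + 1)
(2) = (c + 3)/(c - 3)
(3) = (v^2 + 4*I*v)/(v^3 + 4*I*v^2 + 7*v + 10*I)
(4) = (a - 8)/(a + 1)
(5) = (q^2 - q - 56)/(q^2 + q - 2)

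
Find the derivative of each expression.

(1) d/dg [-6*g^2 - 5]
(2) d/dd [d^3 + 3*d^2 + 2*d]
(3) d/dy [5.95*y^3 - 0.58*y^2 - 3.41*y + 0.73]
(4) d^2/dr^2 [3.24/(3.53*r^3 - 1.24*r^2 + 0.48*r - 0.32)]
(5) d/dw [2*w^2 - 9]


(1) = -12*g
(2) = 3*d^2 + 6*d + 2
(3) = 17.85*y^2 - 1.16*y - 3.41
(4) = ((8.0352 - 68.6232*r)*(3.53*r^3 - 1.24*r^2 + 0.48*r - 0.32) + 3.24*(10.59*r^2 - 2.48*r + 0.48)*(21.18*r^2 - 4.96*r + 0.96))/(3.53*r^3 - 1.24*r^2 + 0.48*r - 0.32)^3
(5) = 4*w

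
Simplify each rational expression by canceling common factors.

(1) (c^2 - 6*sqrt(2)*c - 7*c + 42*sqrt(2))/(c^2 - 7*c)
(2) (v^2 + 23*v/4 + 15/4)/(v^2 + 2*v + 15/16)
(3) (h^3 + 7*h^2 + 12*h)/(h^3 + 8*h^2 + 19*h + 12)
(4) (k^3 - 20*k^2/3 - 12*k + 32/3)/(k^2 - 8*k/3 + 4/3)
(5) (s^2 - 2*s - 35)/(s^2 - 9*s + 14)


(1) = (c - 6*sqrt(2))/c
(2) = (4*v + 20)/(4*v + 5)
(3) = h/(h + 1)
(4) = (k^2 - 6*k - 16)/(k - 2)
(5) = (s + 5)/(s - 2)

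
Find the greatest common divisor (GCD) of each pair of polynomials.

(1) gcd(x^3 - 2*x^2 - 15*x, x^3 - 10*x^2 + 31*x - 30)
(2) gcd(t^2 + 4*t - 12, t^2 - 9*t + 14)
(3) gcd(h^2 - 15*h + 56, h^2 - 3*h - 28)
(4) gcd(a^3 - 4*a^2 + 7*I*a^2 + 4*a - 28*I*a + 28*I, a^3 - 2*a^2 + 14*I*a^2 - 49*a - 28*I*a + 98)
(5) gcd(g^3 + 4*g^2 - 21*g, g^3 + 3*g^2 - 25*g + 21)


(1) = x - 5
(2) = t - 2
(3) = h - 7
(4) = gcd((a - 2)^2*(a + 7*I), (a - 2)*(a + 7*I)^2) = a^2 + a*(-2 + 7*I) - 14*I
(5) = gcd(g*(g - 3)*(g + 7), (g - 3)*(g - 1)*(g + 7)) = g^2 + 4*g - 21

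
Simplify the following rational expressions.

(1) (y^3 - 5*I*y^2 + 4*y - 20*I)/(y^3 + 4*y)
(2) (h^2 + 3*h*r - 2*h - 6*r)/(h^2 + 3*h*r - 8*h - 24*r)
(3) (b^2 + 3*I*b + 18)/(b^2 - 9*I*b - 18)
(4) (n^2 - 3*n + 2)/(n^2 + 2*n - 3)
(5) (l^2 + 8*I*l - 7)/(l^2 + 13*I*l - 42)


(1) = (y - 5*I)/y
(2) = (h - 2)/(h - 8)
(3) = (b + 6*I)/(b - 6*I)
(4) = (n - 2)/(n + 3)
(5) = (l + I)/(l + 6*I)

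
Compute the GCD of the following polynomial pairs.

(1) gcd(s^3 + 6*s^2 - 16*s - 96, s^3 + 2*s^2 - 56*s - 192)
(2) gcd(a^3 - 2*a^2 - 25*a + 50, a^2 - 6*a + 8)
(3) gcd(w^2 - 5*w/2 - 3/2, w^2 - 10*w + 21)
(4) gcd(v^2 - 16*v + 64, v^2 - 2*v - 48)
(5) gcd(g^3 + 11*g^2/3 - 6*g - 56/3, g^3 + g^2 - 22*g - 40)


(1) = gcd((s - 4)*(s + 4)*(s + 6), (s - 8)*(s + 4)*(s + 6)) = s^2 + 10*s + 24
(2) = gcd((a - 5)*(a - 2)*(a + 5), (a - 4)*(a - 2)) = a - 2
(3) = gcd((w - 3)*(w + 1/2), (w - 7)*(w - 3)) = w - 3
(4) = v - 8
(5) = g^2 + 6*g + 8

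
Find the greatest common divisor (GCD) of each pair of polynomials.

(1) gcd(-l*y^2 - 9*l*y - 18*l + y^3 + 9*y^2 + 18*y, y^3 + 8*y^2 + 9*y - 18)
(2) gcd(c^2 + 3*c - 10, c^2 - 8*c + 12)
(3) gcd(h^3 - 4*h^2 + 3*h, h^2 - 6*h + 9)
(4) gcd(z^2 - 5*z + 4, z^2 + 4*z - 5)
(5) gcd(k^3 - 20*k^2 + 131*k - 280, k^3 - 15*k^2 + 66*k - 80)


(1) = gcd((-l + y)*(y + 3)*(y + 6), (y - 1)*(y + 3)*(y + 6)) = y^2 + 9*y + 18
(2) = c - 2
(3) = h - 3
(4) = z - 1
(5) = k^2 - 13*k + 40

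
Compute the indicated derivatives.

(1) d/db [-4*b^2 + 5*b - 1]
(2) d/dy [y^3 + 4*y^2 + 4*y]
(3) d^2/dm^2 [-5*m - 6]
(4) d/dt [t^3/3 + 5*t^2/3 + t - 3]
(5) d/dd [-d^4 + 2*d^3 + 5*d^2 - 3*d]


(1) = 5 - 8*b
(2) = 3*y^2 + 8*y + 4
(3) = 0
(4) = t^2 + 10*t/3 + 1
(5) = -4*d^3 + 6*d^2 + 10*d - 3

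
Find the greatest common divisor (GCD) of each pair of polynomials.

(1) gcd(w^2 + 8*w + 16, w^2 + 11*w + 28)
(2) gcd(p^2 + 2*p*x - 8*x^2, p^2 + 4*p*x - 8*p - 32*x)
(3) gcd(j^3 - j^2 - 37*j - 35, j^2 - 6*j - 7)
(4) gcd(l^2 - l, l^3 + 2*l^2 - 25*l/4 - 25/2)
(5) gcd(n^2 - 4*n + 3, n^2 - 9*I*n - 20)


(1) = gcd((w + 4)^2, (w + 4)*(w + 7)) = w + 4
(2) = p + 4*x
(3) = j^2 - 6*j - 7
(4) = 1
(5) = gcd((n - 3)*(n - 1), (n - 5*I)*(n - 4*I)) = 1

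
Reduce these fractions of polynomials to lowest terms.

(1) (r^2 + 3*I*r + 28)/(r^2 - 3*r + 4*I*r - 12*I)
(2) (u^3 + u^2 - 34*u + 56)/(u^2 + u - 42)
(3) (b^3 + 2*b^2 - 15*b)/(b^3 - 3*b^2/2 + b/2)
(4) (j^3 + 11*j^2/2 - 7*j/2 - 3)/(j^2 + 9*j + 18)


(1) = (r^2 + 3*I*r + 28)/(r^2 + r*(-3 + 4*I) - 12*I)
(2) = (u^2 - 6*u + 8)/(u - 6)
(3) = (2*b^2 + 4*b - 30)/(2*b^2 - 3*b + 1)
(4) = (2*j^2 - j - 1)/(2*j + 6)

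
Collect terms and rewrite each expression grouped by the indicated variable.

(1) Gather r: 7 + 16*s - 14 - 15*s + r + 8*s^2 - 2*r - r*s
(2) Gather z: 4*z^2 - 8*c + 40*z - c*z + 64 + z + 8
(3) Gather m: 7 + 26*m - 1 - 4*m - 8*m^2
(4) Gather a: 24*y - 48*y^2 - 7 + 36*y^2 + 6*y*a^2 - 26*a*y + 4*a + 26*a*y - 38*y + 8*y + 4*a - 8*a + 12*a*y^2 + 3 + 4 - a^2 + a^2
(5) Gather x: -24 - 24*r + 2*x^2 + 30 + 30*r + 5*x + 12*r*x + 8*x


(1) = r*(-s - 1) + 8*s^2 + s - 7
(2) = -8*c + 4*z^2 + z*(41 - c) + 72
(3) = -8*m^2 + 22*m + 6
(4) = 6*a^2*y + 12*a*y^2 - 12*y^2 - 6*y
(5) = 6*r + 2*x^2 + x*(12*r + 13) + 6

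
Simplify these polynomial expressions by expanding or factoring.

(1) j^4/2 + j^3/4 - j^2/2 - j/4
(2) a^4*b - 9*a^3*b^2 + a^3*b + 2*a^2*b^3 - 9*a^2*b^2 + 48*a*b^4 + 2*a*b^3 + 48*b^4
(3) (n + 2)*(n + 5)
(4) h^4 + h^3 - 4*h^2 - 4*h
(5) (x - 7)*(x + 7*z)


(1) = j*(j/2 + 1/2)*(j - 1)*(j + 1/2)
(2) = (a - 8*b)*(a - 3*b)*(a + 2*b)*(a*b + b)
(3) = n^2 + 7*n + 10
(4) = h*(h - 2)*(h + 1)*(h + 2)
(5) = x^2 + 7*x*z - 7*x - 49*z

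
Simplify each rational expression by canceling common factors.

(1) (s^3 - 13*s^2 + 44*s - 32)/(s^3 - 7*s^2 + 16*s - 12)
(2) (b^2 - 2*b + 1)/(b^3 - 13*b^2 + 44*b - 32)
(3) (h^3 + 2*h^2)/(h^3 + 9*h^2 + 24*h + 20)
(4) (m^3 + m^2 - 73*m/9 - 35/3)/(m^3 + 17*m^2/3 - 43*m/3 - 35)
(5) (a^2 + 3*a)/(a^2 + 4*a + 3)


(1) = (s^3 - 13*s^2 + 44*s - 32)/(s^3 - 7*s^2 + 16*s - 12)
(2) = (b - 1)/(b^2 - 12*b + 32)
(3) = h^2/(h^2 + 7*h + 10)
(4) = (3*m + 7)/(3*m + 21)
(5) = a/(a + 1)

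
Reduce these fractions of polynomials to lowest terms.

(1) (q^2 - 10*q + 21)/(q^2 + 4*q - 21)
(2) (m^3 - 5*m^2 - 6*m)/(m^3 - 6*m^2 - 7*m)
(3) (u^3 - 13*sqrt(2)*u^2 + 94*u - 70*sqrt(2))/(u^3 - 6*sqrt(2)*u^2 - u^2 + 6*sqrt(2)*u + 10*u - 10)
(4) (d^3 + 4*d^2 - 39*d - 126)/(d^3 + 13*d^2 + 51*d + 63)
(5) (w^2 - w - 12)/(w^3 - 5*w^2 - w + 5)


(1) = (q - 7)/(q + 7)
(2) = (m - 6)/(m - 7)
(3) = (u - 7*sqrt(2))/(u - 1)
(4) = (d - 6)/(d + 3)
(5) = (w^2 - w - 12)/(w^3 - 5*w^2 - w + 5)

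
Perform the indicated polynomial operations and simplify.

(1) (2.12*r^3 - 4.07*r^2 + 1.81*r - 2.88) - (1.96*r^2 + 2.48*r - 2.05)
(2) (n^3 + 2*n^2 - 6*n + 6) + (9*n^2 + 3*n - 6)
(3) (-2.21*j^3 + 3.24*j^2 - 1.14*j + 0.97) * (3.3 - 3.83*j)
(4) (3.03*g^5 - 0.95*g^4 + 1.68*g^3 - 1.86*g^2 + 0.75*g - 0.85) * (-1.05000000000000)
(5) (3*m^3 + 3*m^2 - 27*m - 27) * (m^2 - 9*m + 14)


(1) = 2.12*r^3 - 6.03*r^2 - 0.67*r - 0.83
(2) = n^3 + 11*n^2 - 3*n
(3) = 8.4643*j^4 - 19.7022*j^3 + 15.0582*j^2 - 7.4771*j + 3.201
(4) = -3.1815*g^5 + 0.9975*g^4 - 1.764*g^3 + 1.953*g^2 - 0.7875*g + 0.8925
(5) = 3*m^5 - 24*m^4 - 12*m^3 + 258*m^2 - 135*m - 378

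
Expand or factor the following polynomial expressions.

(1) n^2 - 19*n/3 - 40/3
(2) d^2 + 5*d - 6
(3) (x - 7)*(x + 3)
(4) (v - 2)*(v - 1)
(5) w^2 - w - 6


(1) = (n - 8)*(n + 5/3)
(2) = (d - 1)*(d + 6)
(3) = x^2 - 4*x - 21
(4) = v^2 - 3*v + 2
(5) = (w - 3)*(w + 2)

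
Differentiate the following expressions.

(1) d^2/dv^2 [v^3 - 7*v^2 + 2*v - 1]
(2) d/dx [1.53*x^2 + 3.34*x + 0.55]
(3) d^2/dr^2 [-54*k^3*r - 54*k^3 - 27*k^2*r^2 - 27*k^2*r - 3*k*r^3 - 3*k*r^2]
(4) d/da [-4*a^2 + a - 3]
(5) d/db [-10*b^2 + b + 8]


(1) = 6*v - 14
(2) = 3.06*x + 3.34
(3) = 6*k*(-9*k - 3*r - 1)
(4) = 1 - 8*a
(5) = 1 - 20*b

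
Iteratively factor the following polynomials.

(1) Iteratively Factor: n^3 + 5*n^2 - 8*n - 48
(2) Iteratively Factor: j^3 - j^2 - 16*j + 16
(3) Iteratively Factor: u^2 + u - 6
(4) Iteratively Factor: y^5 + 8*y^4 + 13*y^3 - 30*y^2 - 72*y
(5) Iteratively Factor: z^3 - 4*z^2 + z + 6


(1) = (n - 3)*(n^2 + 8*n + 16) = (n - 3)*(n + 4)*(n + 4)
(2) = (j + 4)*(j^2 - 5*j + 4) = (j - 4)*(j + 4)*(j - 1)
(3) = (u + 3)*(u - 2)
(4) = (y)*(y^4 + 8*y^3 + 13*y^2 - 30*y - 72) = y*(y + 4)*(y^3 + 4*y^2 - 3*y - 18) = y*(y + 3)*(y + 4)*(y^2 + y - 6) = y*(y - 2)*(y + 3)*(y + 4)*(y + 3)
(5) = (z + 1)*(z^2 - 5*z + 6) = (z - 3)*(z + 1)*(z - 2)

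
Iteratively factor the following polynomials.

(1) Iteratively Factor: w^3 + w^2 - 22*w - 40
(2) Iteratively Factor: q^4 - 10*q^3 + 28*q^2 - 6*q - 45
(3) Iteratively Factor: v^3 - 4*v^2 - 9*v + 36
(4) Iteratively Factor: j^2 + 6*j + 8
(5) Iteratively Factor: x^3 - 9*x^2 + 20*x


(1) = (w - 5)*(w^2 + 6*w + 8) = (w - 5)*(w + 4)*(w + 2)
(2) = (q - 5)*(q^3 - 5*q^2 + 3*q + 9) = (q - 5)*(q - 3)*(q^2 - 2*q - 3) = (q - 5)*(q - 3)*(q + 1)*(q - 3)
(3) = (v - 3)*(v^2 - v - 12) = (v - 3)*(v + 3)*(v - 4)
(4) = (j + 2)*(j + 4)
(5) = (x - 4)*(x^2 - 5*x) = x*(x - 4)*(x - 5)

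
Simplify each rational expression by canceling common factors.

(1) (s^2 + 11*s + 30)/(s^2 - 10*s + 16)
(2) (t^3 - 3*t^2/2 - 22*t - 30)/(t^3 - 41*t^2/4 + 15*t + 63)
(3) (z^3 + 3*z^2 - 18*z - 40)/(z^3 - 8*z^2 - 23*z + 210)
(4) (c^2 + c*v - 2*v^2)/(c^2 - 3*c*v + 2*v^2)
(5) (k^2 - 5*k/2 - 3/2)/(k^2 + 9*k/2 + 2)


(1) = (s^2 + 11*s + 30)/(s^2 - 10*s + 16)
(2) = (4*t^2 + 18*t + 20)/(4*t^2 - 17*t - 42)
(3) = (z^2 - 2*z - 8)/(z^2 - 13*z + 42)
(4) = (-c - 2*v)/(-c + 2*v)
(5) = (k - 3)/(k + 4)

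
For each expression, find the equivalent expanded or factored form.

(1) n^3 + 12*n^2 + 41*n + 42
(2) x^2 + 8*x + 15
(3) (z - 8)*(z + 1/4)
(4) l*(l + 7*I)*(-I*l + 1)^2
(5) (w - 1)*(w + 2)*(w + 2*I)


(1) = (n + 2)*(n + 3)*(n + 7)
(2) = (x + 3)*(x + 5)
(3) = z^2 - 31*z/4 - 2
(4) = -l^4 - 9*I*l^3 + 15*l^2 + 7*I*l
(5) = w^3 + w^2 + 2*I*w^2 - 2*w + 2*I*w - 4*I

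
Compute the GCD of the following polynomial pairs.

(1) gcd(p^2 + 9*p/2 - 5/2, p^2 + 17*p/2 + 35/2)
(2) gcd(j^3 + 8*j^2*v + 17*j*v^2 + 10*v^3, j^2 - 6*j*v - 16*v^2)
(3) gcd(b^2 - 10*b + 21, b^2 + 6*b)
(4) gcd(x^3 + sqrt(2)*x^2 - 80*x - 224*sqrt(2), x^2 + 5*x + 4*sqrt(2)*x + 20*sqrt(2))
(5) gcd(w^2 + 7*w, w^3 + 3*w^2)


(1) = p + 5
(2) = gcd((j + v)*(j + 2*v)*(j + 5*v), (j - 8*v)*(j + 2*v)) = j + 2*v
(3) = gcd((b - 7)*(b - 3), b*(b + 6)) = 1
(4) = x + 4*sqrt(2)
(5) = w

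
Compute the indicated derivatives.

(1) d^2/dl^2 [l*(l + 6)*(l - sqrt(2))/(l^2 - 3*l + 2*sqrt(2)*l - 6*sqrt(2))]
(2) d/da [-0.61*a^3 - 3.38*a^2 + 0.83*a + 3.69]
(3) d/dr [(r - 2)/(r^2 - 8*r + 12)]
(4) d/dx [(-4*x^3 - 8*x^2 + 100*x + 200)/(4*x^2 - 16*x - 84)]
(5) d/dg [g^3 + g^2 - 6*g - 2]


(1) = 6*(-9*sqrt(2)*l^3 + 13*l^3 - 36*l^2 + 54*sqrt(2)*l^2 - 72*sqrt(2) + 216)/(l^6 - 9*l^5 + 6*sqrt(2)*l^5 - 54*sqrt(2)*l^4 + 51*l^4 - 243*l^3 + 178*sqrt(2)*l^3 - 306*sqrt(2)*l^2 + 648*l^2 - 648*l + 432*sqrt(2)*l - 432*sqrt(2))
(2) = -1.83*a^2 - 6.76*a + 0.83
(3) = -1/(r^2 - 12*r + 36)
(4) = (-x^4 + 8*x^3 + 46*x^2 - 16*x - 325)/(x^4 - 8*x^3 - 26*x^2 + 168*x + 441)
(5) = 3*g^2 + 2*g - 6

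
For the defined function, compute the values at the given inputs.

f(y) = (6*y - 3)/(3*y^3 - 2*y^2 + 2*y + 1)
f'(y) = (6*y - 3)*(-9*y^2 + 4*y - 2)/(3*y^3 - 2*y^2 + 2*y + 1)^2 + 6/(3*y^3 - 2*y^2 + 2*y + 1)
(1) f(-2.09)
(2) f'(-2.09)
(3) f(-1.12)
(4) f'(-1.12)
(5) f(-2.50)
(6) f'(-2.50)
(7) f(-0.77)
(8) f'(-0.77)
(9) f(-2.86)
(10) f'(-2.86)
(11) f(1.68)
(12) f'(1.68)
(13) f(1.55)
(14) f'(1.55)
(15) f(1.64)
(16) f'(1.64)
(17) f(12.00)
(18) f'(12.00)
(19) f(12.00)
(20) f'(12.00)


(1) = 0.40
(2) = 0.35
(3) = 1.22
(4) = 1.97
(5) = 0.28
(6) = 0.21
(7) = 2.46
(8) = 6.35
(9) = 0.22
(10) = 0.14
(11) = 0.55
(12) = -0.41
(13) = 0.60
(14) = -0.43
(15) = 0.56
(16) = -0.42
(17) = 0.01
(18) = -0.00
(19) = 0.01
(20) = -0.00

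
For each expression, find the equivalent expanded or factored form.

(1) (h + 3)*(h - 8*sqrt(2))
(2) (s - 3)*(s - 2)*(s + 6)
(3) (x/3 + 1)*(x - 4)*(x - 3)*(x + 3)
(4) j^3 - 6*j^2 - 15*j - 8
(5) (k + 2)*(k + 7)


(1) = h^2 - 8*sqrt(2)*h + 3*h - 24*sqrt(2)
(2) = s^3 + s^2 - 24*s + 36
(3) = x^4/3 - x^3/3 - 7*x^2 + 3*x + 36
(4) = (j - 8)*(j + 1)^2
(5) = k^2 + 9*k + 14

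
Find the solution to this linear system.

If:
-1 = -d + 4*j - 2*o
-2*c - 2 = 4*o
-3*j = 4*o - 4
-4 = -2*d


Then:
c = -24/11
d = 2
j = 6/11
o = 13/22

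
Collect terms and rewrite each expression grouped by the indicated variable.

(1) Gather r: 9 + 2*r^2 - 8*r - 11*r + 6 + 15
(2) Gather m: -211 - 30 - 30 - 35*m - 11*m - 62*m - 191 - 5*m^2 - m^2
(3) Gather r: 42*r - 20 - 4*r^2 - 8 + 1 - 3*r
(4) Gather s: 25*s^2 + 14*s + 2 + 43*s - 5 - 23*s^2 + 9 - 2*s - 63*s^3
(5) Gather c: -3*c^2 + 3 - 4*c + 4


(1) = 2*r^2 - 19*r + 30
(2) = -6*m^2 - 108*m - 462
(3) = -4*r^2 + 39*r - 27
(4) = -63*s^3 + 2*s^2 + 55*s + 6
(5) = -3*c^2 - 4*c + 7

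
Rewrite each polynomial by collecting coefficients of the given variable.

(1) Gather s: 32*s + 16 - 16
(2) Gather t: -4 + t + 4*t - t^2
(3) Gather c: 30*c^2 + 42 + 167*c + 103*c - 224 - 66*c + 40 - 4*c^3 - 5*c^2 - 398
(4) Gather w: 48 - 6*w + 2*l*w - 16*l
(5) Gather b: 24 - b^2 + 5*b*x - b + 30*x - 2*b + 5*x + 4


(1) = 32*s
(2) = -t^2 + 5*t - 4
(3) = -4*c^3 + 25*c^2 + 204*c - 540
(4) = -16*l + w*(2*l - 6) + 48
(5) = -b^2 + b*(5*x - 3) + 35*x + 28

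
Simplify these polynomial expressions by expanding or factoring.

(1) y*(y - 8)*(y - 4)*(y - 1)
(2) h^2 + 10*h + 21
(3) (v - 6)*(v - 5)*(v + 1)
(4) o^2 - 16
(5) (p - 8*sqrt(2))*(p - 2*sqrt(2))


(1) = y^4 - 13*y^3 + 44*y^2 - 32*y
(2) = (h + 3)*(h + 7)
(3) = v^3 - 10*v^2 + 19*v + 30
(4) = (o - 4)*(o + 4)
(5) = p^2 - 10*sqrt(2)*p + 32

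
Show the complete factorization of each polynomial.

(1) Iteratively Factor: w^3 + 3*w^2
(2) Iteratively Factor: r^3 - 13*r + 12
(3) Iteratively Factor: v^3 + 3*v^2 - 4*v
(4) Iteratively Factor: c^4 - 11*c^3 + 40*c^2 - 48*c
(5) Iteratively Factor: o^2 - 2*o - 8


(1) = (w + 3)*(w^2) = w*(w + 3)*(w)
(2) = (r + 4)*(r^2 - 4*r + 3) = (r - 3)*(r + 4)*(r - 1)
(3) = (v - 1)*(v^2 + 4*v) = v*(v - 1)*(v + 4)
(4) = (c)*(c^3 - 11*c^2 + 40*c - 48) = c*(c - 4)*(c^2 - 7*c + 12) = c*(c - 4)^2*(c - 3)
(5) = (o - 4)*(o + 2)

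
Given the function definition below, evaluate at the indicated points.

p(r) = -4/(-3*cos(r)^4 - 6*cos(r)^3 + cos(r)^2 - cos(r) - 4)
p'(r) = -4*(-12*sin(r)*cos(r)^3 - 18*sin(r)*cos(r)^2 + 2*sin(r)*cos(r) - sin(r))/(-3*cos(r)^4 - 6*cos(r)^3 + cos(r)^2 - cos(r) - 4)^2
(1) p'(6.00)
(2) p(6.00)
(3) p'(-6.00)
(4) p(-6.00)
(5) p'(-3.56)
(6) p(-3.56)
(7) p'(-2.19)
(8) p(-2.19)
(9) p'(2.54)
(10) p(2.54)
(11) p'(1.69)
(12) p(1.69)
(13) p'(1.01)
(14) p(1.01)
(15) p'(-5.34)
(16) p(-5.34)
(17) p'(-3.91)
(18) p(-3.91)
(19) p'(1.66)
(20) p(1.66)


(1) = -0.21
(2) = 0.34
(3) = 0.21
(4) = 0.34
(5) = 256.59
(6) = -17.04
(7) = -3.78
(8) = 1.78
(9) = 68.40
(10) = 7.70
(11) = 0.39
(12) = 1.04
(13) = 0.80
(14) = 0.74
(15) = 0.81
(16) = 0.69
(17) = 11.35
(18) = 3.00
(19) = 0.34
(20) = 1.03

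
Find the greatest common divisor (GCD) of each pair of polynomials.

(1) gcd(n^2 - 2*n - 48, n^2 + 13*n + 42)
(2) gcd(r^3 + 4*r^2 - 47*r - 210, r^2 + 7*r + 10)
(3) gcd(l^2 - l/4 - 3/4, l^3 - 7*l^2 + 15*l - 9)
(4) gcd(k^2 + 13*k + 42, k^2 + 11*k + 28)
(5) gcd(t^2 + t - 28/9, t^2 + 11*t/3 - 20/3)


(1) = gcd((n - 8)*(n + 6), (n + 6)*(n + 7)) = n + 6
(2) = gcd((r - 7)*(r + 5)*(r + 6), (r + 2)*(r + 5)) = r + 5
(3) = gcd((l - 1)*(l + 3/4), (l - 3)^2*(l - 1)) = l - 1
(4) = k + 7
(5) = t - 4/3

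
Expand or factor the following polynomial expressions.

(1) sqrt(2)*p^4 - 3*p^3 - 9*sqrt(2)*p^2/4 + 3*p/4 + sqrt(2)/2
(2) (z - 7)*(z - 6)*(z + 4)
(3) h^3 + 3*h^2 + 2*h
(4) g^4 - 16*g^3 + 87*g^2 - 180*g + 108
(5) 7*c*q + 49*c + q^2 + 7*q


(1) = (p - 1/2)*(p - 2*sqrt(2))*(p + sqrt(2)/2)*(sqrt(2)*p + sqrt(2)/2)
(2) = z^3 - 9*z^2 - 10*z + 168
(3) = h*(h + 1)*(h + 2)
(4) = (g - 6)^2*(g - 3)*(g - 1)
(5) = (7*c + q)*(q + 7)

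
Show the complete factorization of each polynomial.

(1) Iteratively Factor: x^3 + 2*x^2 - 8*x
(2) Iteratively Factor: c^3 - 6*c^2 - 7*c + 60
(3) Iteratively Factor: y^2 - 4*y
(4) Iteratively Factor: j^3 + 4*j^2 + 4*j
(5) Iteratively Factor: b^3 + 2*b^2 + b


(1) = (x + 4)*(x^2 - 2*x) = (x - 2)*(x + 4)*(x)
(2) = (c - 4)*(c^2 - 2*c - 15) = (c - 4)*(c + 3)*(c - 5)
(3) = (y)*(y - 4)
(4) = (j + 2)*(j^2 + 2*j) = (j + 2)^2*(j)
(5) = (b)*(b^2 + 2*b + 1) = b*(b + 1)*(b + 1)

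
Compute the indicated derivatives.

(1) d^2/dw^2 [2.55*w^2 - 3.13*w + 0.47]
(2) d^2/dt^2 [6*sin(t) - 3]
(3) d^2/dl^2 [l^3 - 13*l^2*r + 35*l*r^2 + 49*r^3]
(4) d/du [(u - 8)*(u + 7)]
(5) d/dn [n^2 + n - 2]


(1) = 5.10000000000000
(2) = -6*sin(t)
(3) = 6*l - 26*r
(4) = 2*u - 1
(5) = 2*n + 1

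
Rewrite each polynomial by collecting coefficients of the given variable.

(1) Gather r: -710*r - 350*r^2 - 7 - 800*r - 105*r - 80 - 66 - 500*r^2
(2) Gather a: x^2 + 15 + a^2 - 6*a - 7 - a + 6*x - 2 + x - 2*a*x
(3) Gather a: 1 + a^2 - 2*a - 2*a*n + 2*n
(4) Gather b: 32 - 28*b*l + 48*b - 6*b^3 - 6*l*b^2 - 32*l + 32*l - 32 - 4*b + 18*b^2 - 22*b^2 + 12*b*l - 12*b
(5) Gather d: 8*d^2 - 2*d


(1) = -850*r^2 - 1615*r - 153
(2) = a^2 + a*(-2*x - 7) + x^2 + 7*x + 6
(3) = a^2 + a*(-2*n - 2) + 2*n + 1
(4) = -6*b^3 + b^2*(-6*l - 4) + b*(32 - 16*l)
(5) = 8*d^2 - 2*d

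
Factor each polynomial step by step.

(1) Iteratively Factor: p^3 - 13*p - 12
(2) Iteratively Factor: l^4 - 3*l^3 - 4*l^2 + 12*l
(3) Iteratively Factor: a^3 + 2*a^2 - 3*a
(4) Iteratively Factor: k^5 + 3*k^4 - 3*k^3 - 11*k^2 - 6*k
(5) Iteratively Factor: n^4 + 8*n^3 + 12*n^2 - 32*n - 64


(1) = (p - 4)*(p^2 + 4*p + 3) = (p - 4)*(p + 1)*(p + 3)
(2) = (l - 3)*(l^3 - 4*l) = (l - 3)*(l + 2)*(l^2 - 2*l) = l*(l - 3)*(l + 2)*(l - 2)
(3) = (a - 1)*(a^2 + 3*a) = (a - 1)*(a + 3)*(a)
(4) = (k + 1)*(k^4 + 2*k^3 - 5*k^2 - 6*k) = k*(k + 1)*(k^3 + 2*k^2 - 5*k - 6) = k*(k + 1)*(k + 3)*(k^2 - k - 2) = k*(k + 1)^2*(k + 3)*(k - 2)
(5) = (n + 2)*(n^3 + 6*n^2 - 32) = (n - 2)*(n + 2)*(n^2 + 8*n + 16) = (n - 2)*(n + 2)*(n + 4)*(n + 4)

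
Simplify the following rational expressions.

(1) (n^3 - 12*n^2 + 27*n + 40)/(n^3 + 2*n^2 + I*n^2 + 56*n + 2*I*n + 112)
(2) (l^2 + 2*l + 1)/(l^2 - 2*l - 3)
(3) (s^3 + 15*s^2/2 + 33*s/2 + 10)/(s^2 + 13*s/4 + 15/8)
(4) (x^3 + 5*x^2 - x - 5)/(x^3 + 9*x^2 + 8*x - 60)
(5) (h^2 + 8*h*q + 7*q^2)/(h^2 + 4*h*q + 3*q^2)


(1) = (n^3 - 12*n^2 + 27*n + 40)/(n^3 + n^2*(2 + I) + n*(56 + 2*I) + 112)
(2) = (l + 1)/(l - 3)
(3) = (4*s^2 + 20*s + 16)/(4*s + 3)
(4) = (x^2 - 1)/(x^2 + 4*x - 12)
(5) = (h + 7*q)/(h + 3*q)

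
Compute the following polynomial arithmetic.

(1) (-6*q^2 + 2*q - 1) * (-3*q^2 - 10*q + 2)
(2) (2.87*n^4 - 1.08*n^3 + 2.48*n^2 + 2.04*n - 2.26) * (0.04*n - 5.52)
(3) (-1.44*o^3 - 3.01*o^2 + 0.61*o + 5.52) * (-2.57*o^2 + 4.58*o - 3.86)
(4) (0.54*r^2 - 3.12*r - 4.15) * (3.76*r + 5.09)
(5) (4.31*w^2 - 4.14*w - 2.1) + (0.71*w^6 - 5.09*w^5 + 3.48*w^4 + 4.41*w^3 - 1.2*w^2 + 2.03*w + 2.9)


(1) = 18*q^4 + 54*q^3 - 29*q^2 + 14*q - 2
(2) = 0.1148*n^5 - 15.8856*n^4 + 6.0608*n^3 - 13.608*n^2 - 11.3512*n + 12.4752
(3) = 3.7008*o^5 + 1.1405*o^4 - 9.7951*o^3 + 0.226*o^2 + 22.927*o - 21.3072
(4) = 2.0304*r^3 - 8.9826*r^2 - 31.4848*r - 21.1235
(5) = 0.71*w^6 - 5.09*w^5 + 3.48*w^4 + 4.41*w^3 + 3.11*w^2 - 2.11*w + 0.8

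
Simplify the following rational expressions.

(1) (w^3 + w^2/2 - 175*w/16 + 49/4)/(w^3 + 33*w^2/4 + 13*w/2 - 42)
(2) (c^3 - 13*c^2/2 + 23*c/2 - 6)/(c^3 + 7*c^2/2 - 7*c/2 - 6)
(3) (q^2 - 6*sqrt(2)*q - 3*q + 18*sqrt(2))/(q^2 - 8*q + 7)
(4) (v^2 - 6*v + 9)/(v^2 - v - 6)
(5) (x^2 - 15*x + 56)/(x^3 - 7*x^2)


(1) = (4*w - 7)/(4*w + 24)
(2) = (c^2 - 5*c + 4)/(c^2 + 5*c + 4)
(3) = (q^2 + q*(-6*sqrt(2) - 3) + 18*sqrt(2))/(q^2 - 8*q + 7)
(4) = (v - 3)/(v + 2)
(5) = (x - 8)/x^2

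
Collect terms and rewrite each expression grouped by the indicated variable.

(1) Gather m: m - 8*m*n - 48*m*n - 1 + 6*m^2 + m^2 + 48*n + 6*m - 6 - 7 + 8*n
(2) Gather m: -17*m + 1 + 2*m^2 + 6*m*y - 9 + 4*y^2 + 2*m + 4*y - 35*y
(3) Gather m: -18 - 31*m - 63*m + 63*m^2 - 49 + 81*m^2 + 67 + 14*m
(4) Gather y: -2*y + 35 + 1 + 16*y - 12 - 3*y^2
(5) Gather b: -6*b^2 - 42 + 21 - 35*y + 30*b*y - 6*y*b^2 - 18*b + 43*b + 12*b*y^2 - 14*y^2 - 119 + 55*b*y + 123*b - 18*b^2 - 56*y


(1) = 7*m^2 + m*(7 - 56*n) + 56*n - 14
(2) = 2*m^2 + m*(6*y - 15) + 4*y^2 - 31*y - 8
(3) = 144*m^2 - 80*m
(4) = -3*y^2 + 14*y + 24
(5) = b^2*(-6*y - 24) + b*(12*y^2 + 85*y + 148) - 14*y^2 - 91*y - 140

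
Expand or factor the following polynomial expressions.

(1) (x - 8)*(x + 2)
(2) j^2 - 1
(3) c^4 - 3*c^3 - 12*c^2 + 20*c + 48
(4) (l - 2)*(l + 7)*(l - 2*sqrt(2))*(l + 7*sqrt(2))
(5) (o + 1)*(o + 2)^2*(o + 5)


(1) = x^2 - 6*x - 16
(2) = (j - 1)*(j + 1)
(3) = (c - 4)*(c - 3)*(c + 2)^2
(4) = l^4 + 5*l^3 + 5*sqrt(2)*l^3 - 42*l^2 + 25*sqrt(2)*l^2 - 140*l - 70*sqrt(2)*l + 392
(5) = o^4 + 10*o^3 + 33*o^2 + 44*o + 20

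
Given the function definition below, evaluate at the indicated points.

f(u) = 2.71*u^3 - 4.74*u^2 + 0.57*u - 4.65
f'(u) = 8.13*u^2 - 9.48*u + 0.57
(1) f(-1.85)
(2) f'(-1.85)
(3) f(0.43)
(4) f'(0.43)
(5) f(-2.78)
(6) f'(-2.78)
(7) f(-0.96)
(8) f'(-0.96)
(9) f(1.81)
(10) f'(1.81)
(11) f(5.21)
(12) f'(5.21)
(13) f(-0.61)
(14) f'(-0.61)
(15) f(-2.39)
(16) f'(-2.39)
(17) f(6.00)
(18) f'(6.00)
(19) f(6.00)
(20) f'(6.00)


(1) = -39.09
(2) = 45.93
(3) = -5.07
(4) = -2.00
(5) = -101.09
(6) = 89.76
(7) = -11.96
(8) = 17.16
(9) = -3.08
(10) = 10.05
(11) = 252.91
(12) = 171.86
(13) = -7.38
(14) = 9.38
(15) = -70.08
(16) = 69.67
(17) = 413.49
(18) = 236.37
(19) = 413.49
(20) = 236.37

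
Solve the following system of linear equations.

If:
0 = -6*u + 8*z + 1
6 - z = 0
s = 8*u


Then:
s = 196/3
u = 49/6
z = 6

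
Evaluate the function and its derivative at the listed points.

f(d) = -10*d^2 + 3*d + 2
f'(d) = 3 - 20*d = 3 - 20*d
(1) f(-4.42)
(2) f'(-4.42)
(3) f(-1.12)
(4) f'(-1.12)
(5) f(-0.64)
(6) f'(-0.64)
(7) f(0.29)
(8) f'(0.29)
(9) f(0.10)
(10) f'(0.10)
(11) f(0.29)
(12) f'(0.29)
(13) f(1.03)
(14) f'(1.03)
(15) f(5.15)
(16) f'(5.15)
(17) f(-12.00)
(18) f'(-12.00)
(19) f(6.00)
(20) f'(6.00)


(1) = -206.62
(2) = 91.40
(3) = -13.90
(4) = 25.40
(5) = -4.02
(6) = 15.80
(7) = 2.03
(8) = -2.80
(9) = 2.20
(10) = 1.00
(11) = 2.03
(12) = -2.80
(13) = -5.52
(14) = -17.60
(15) = -247.78
(16) = -100.00
(17) = -1474.00
(18) = 243.00
(19) = -340.00
(20) = -117.00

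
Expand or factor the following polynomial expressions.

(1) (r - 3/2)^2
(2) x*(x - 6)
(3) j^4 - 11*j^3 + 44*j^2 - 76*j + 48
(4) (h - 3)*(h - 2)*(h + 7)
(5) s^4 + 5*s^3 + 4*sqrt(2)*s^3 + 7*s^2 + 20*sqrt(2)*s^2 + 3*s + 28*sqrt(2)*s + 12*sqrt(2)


(1) = r^2 - 3*r + 9/4
(2) = x^2 - 6*x
(3) = (j - 4)*(j - 3)*(j - 2)^2
(4) = h^3 + 2*h^2 - 29*h + 42
(5) = (s + 3)*(s + 4*sqrt(2))*(sqrt(2)*s/2 + sqrt(2)/2)*(sqrt(2)*s + sqrt(2))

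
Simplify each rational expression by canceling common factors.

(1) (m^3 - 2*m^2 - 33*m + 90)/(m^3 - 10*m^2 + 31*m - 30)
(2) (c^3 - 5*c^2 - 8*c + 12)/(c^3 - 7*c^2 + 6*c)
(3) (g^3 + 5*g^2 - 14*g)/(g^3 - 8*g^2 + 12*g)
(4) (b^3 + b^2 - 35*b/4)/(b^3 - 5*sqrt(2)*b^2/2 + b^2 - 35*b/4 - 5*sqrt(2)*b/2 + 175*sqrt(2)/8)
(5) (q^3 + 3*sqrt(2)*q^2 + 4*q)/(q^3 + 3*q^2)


(1) = (m + 6)/(m - 2)
(2) = (c + 2)/c
(3) = (g + 7)/(g - 6)
(4) = 32*b/(32*b - 80*sqrt(2))
(5) = (q^2 + 3*sqrt(2)*q + 4)/(q^2 + 3*q)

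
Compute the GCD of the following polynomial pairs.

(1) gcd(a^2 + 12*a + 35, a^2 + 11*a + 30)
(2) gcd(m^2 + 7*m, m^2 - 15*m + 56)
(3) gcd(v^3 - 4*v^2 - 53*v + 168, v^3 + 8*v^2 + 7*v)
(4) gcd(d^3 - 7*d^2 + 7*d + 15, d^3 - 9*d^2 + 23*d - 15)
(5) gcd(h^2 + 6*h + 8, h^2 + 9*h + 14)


(1) = a + 5
(2) = 1
(3) = v + 7
(4) = gcd((d - 5)*(d - 3)*(d + 1), (d - 5)*(d - 3)*(d - 1)) = d^2 - 8*d + 15
(5) = h + 2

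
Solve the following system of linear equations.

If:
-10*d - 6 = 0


Then:
d = -3/5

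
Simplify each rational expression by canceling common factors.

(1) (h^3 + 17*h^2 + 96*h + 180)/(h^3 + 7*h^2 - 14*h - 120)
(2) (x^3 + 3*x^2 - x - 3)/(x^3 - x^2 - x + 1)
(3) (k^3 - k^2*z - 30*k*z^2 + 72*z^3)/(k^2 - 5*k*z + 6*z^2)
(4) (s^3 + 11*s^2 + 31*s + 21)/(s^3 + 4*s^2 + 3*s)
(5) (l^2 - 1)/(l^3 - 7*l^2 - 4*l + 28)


(1) = (h + 6)/(h - 4)
(2) = (x + 3)/(x - 1)
(3) = (-k^2 - 2*k*z + 24*z^2)/(-k + 2*z)
(4) = (s + 7)/s
(5) = (l^2 - 1)/(l^3 - 7*l^2 - 4*l + 28)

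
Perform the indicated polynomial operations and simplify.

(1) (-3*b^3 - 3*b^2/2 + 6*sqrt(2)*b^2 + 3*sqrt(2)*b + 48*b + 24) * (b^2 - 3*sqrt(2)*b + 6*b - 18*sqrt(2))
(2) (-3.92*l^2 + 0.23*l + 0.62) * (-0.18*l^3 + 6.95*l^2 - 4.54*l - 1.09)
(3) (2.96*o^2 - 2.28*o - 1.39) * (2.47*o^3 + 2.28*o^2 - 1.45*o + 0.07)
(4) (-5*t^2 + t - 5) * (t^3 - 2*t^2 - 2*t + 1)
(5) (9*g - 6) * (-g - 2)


(1) = -3*b^5 - 39*b^4/2 + 15*sqrt(2)*b^4 + 3*b^3 + 195*sqrt(2)*b^3/2 - 99*sqrt(2)*b^2 + 78*b^2 - 936*sqrt(2)*b + 36*b - 432*sqrt(2)
(2) = 0.7056*l^5 - 27.2854*l^4 + 19.2837*l^3 + 7.5376*l^2 - 3.0655*l - 0.6758
(3) = 7.3112*o^5 + 1.1172*o^4 - 12.9237*o^3 + 0.344*o^2 + 1.8559*o - 0.0973
(4) = -5*t^5 + 11*t^4 + 3*t^3 + 3*t^2 + 11*t - 5
(5) = -9*g^2 - 12*g + 12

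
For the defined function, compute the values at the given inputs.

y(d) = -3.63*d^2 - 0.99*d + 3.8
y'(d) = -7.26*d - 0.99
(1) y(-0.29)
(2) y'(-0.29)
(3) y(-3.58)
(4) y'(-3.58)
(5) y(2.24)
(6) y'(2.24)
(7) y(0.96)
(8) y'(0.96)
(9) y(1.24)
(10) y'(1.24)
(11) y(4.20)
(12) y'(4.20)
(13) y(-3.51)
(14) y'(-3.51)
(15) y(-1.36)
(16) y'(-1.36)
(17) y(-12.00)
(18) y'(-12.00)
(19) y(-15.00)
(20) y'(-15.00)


(1) = 3.78
(2) = 1.12
(3) = -39.18
(4) = 25.00
(5) = -16.63
(6) = -17.25
(7) = -0.50
(8) = -7.96
(9) = -3.01
(10) = -9.99
(11) = -64.39
(12) = -31.48
(13) = -37.45
(14) = 24.49
(15) = -1.57
(16) = 8.88
(17) = -507.04
(18) = 86.13
(19) = -798.10
(20) = 107.91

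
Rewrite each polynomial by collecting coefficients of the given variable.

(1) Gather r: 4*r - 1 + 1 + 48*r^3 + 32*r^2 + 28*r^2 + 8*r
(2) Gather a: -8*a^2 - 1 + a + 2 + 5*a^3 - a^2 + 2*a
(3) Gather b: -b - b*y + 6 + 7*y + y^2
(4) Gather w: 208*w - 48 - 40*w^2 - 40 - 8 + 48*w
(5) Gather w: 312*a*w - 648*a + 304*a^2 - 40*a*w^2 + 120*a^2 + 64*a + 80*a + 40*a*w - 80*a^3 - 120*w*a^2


(1) = 48*r^3 + 60*r^2 + 12*r
(2) = 5*a^3 - 9*a^2 + 3*a + 1
(3) = b*(-y - 1) + y^2 + 7*y + 6
(4) = -40*w^2 + 256*w - 96
(5) = -80*a^3 + 424*a^2 - 40*a*w^2 - 504*a + w*(-120*a^2 + 352*a)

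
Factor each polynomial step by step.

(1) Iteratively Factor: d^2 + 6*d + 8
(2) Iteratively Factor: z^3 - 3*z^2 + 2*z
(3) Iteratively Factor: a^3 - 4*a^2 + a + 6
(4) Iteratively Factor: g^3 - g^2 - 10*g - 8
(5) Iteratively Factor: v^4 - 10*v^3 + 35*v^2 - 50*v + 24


(1) = (d + 2)*(d + 4)
(2) = (z)*(z^2 - 3*z + 2) = z*(z - 2)*(z - 1)
(3) = (a - 3)*(a^2 - a - 2) = (a - 3)*(a - 2)*(a + 1)
(4) = (g + 2)*(g^2 - 3*g - 4) = (g - 4)*(g + 2)*(g + 1)
(5) = (v - 3)*(v^3 - 7*v^2 + 14*v - 8) = (v - 3)*(v - 1)*(v^2 - 6*v + 8) = (v - 4)*(v - 3)*(v - 1)*(v - 2)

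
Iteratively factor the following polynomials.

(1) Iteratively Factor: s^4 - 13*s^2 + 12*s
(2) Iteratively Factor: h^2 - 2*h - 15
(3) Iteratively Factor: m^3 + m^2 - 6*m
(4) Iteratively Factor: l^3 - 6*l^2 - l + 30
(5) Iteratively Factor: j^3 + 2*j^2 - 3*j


(1) = (s + 4)*(s^3 - 4*s^2 + 3*s) = (s - 3)*(s + 4)*(s^2 - s) = s*(s - 3)*(s + 4)*(s - 1)
(2) = (h + 3)*(h - 5)
(3) = (m - 2)*(m^2 + 3*m) = m*(m - 2)*(m + 3)
(4) = (l - 5)*(l^2 - l - 6) = (l - 5)*(l + 2)*(l - 3)
(5) = (j - 1)*(j^2 + 3*j) = j*(j - 1)*(j + 3)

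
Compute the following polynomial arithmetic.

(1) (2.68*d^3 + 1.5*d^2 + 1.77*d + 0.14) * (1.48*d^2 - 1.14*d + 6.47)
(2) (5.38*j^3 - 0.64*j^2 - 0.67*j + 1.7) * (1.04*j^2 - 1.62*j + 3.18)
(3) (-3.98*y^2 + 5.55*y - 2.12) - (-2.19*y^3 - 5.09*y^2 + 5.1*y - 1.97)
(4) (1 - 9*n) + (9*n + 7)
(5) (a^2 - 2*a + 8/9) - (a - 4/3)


(1) = 3.9664*d^5 - 0.8352*d^4 + 18.2492*d^3 + 7.8944*d^2 + 11.2923*d + 0.9058
(2) = 5.5952*j^5 - 9.3812*j^4 + 17.4484*j^3 + 0.8182*j^2 - 4.8846*j + 5.406
(3) = 2.19*y^3 + 1.11*y^2 + 0.45*y - 0.15
(4) = 8
(5) = a^2 - 3*a + 20/9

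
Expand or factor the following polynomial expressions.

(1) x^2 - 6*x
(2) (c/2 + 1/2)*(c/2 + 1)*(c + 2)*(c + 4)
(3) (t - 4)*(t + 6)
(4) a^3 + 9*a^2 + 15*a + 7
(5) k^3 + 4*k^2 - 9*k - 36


(1) = x*(x - 6)
(2) = c^4/4 + 9*c^3/4 + 7*c^2 + 9*c + 4
(3) = t^2 + 2*t - 24
(4) = (a + 1)^2*(a + 7)
(5) = (k - 3)*(k + 3)*(k + 4)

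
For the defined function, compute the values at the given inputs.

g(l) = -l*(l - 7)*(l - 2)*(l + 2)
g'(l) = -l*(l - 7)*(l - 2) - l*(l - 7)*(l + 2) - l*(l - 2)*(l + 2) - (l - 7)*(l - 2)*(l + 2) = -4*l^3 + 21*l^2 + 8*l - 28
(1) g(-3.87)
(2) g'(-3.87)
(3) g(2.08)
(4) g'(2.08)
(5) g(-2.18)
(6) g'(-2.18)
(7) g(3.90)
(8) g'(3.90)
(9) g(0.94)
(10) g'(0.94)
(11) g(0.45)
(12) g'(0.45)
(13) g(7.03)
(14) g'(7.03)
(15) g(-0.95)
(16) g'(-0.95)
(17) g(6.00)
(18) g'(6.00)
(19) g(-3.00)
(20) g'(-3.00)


(1) = -461.76
(2) = 487.40
(3) = 3.34
(4) = 43.50
(5) = -15.06
(6) = 95.80
(7) = 135.53
(8) = 85.33
(9) = -17.75
(10) = -5.25
(11) = -11.19
(12) = -20.51
(13) = -9.58
(14) = -323.64
(15) = 23.39
(16) = -13.22
(17) = 192.00
(18) = -88.00
(19) = -150.00
(20) = 245.00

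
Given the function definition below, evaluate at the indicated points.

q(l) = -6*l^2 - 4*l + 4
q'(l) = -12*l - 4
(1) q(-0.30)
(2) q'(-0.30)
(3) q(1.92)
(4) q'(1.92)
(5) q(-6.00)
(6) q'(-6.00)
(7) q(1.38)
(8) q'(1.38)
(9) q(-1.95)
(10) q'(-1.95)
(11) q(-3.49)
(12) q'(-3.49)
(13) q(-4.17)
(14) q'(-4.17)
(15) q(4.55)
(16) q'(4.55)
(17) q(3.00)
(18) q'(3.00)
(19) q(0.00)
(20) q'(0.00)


(1) = 4.66
(2) = -0.40
(3) = -25.80
(4) = -27.04
(5) = -188.00
(6) = 68.00
(7) = -12.95
(8) = -20.56
(9) = -11.01
(10) = 19.40
(11) = -55.12
(12) = 37.88
(13) = -83.65
(14) = 46.04
(15) = -138.41
(16) = -58.60
(17) = -62.00
(18) = -40.00
(19) = 4.00
(20) = -4.00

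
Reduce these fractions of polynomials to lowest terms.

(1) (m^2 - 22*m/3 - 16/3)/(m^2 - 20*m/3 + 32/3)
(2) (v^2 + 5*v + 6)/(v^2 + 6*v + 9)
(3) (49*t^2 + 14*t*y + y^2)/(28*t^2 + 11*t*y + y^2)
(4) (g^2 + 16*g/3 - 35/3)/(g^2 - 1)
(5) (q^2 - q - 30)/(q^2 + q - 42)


(1) = (3*m^2 - 22*m - 16)/(3*m^2 - 20*m + 32)
(2) = (v + 2)/(v + 3)
(3) = (7*t + y)/(4*t + y)
(4) = (3*g^2 + 16*g - 35)/(3*g^2 - 3)
(5) = (q + 5)/(q + 7)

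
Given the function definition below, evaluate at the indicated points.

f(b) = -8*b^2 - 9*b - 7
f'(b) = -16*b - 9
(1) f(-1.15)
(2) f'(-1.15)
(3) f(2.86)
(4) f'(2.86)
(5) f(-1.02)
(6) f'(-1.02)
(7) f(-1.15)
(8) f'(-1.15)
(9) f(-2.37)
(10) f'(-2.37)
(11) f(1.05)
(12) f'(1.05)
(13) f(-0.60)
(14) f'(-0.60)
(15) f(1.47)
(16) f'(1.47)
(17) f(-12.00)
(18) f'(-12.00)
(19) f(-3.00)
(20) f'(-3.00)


(1) = -7.23
(2) = 9.40
(3) = -98.18
(4) = -54.76
(5) = -6.14
(6) = 7.32
(7) = -7.23
(8) = 9.40
(9) = -30.61
(10) = 28.92
(11) = -25.27
(12) = -25.80
(13) = -4.48
(14) = 0.60
(15) = -37.52
(16) = -32.52
(17) = -1051.00
(18) = 183.00
(19) = -52.00
(20) = 39.00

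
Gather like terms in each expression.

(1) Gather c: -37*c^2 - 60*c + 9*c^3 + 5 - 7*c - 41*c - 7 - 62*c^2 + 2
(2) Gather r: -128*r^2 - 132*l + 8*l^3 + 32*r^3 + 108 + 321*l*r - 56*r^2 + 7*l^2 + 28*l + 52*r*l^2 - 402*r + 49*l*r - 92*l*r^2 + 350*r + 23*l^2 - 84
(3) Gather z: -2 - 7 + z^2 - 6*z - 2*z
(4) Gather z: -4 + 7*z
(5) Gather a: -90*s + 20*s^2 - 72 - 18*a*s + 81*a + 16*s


(1) = 9*c^3 - 99*c^2 - 108*c
(2) = 8*l^3 + 30*l^2 - 104*l + 32*r^3 + r^2*(-92*l - 184) + r*(52*l^2 + 370*l - 52) + 24
(3) = z^2 - 8*z - 9
(4) = 7*z - 4
(5) = a*(81 - 18*s) + 20*s^2 - 74*s - 72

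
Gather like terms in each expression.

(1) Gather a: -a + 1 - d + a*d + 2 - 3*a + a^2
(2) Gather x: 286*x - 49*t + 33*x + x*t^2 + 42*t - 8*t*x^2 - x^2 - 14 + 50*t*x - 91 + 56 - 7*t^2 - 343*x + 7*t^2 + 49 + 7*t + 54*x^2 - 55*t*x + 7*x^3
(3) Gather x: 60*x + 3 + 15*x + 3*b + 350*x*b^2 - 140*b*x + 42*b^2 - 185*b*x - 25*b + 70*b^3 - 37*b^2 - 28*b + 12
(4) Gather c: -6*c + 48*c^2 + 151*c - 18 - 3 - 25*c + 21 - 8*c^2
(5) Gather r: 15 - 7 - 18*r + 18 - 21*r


(1) = a^2 + a*(d - 4) - d + 3
(2) = 7*x^3 + x^2*(53 - 8*t) + x*(t^2 - 5*t - 24)
(3) = 70*b^3 + 5*b^2 - 50*b + x*(350*b^2 - 325*b + 75) + 15
(4) = 40*c^2 + 120*c
(5) = 26 - 39*r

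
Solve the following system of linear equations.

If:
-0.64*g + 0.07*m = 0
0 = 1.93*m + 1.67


Then:
g = -0.09
m = -0.87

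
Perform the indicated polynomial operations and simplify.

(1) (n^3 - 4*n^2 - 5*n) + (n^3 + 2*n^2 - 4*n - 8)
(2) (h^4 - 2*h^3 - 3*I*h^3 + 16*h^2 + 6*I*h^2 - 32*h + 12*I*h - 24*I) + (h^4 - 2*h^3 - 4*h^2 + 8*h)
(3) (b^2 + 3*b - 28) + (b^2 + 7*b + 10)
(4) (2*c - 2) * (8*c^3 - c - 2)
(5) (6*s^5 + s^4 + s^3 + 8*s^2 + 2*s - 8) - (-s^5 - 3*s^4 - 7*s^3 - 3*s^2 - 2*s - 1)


(1) = 2*n^3 - 2*n^2 - 9*n - 8
(2) = 2*h^4 - 4*h^3 - 3*I*h^3 + 12*h^2 + 6*I*h^2 - 24*h + 12*I*h - 24*I
(3) = 2*b^2 + 10*b - 18
(4) = 16*c^4 - 16*c^3 - 2*c^2 - 2*c + 4
(5) = 7*s^5 + 4*s^4 + 8*s^3 + 11*s^2 + 4*s - 7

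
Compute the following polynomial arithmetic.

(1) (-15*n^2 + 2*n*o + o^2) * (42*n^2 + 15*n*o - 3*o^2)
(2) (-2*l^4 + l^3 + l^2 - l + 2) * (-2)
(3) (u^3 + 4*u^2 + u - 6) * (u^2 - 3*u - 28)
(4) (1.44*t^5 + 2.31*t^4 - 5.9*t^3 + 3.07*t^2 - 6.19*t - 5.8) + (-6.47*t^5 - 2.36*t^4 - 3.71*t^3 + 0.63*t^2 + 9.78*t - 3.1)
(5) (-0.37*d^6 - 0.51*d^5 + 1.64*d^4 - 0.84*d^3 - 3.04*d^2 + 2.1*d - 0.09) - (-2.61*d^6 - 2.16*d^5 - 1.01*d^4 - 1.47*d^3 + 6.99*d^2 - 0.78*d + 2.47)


(1) = -630*n^4 - 141*n^3*o + 117*n^2*o^2 + 9*n*o^3 - 3*o^4
(2) = 4*l^4 - 2*l^3 - 2*l^2 + 2*l - 4
(3) = u^5 + u^4 - 39*u^3 - 121*u^2 - 10*u + 168
(4) = -5.03*t^5 - 0.05*t^4 - 9.61*t^3 + 3.7*t^2 + 3.59*t - 8.9
(5) = 2.24*d^6 + 1.65*d^5 + 2.65*d^4 + 0.63*d^3 - 10.03*d^2 + 2.88*d - 2.56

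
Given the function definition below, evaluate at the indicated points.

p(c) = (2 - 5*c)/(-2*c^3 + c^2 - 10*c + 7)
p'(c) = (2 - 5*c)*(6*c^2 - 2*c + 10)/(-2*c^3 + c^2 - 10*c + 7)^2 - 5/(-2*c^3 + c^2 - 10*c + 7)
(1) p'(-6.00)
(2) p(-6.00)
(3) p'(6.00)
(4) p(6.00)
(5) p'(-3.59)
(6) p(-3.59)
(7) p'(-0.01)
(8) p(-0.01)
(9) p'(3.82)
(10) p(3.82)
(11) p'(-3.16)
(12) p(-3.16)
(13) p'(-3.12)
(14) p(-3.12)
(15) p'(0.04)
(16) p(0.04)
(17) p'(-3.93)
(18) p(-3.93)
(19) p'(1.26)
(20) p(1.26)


(1) = 0.02
(2) = 0.06
(3) = -0.02
(4) = 0.06
(5) = 0.05
(6) = 0.13
(7) = -0.30
(8) = 0.29
(9) = -0.05
(10) = 0.13
(11) = 0.06
(12) = 0.16
(13) = 0.07
(14) = 0.16
(15) = -0.35
(16) = 0.27
(17) = 0.04
(18) = 0.12
(19) = -0.51
(20) = 0.54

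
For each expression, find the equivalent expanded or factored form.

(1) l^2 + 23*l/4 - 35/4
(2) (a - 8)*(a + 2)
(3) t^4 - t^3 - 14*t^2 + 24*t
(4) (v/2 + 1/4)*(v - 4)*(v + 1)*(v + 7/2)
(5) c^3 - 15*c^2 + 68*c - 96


(1) = (l - 5/4)*(l + 7)
(2) = a^2 - 6*a - 16
(3) = t*(t - 3)*(t - 2)*(t + 4)
(4) = v^4/2 + v^3/2 - 57*v^2/8 - 85*v/8 - 7/2
(5) = (c - 8)*(c - 4)*(c - 3)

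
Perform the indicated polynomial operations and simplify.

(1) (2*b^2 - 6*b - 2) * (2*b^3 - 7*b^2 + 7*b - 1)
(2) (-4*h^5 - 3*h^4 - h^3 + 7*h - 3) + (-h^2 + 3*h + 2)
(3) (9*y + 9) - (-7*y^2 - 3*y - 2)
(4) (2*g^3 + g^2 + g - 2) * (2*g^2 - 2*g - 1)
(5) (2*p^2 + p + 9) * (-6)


(1) = 4*b^5 - 26*b^4 + 52*b^3 - 30*b^2 - 8*b + 2
(2) = -4*h^5 - 3*h^4 - h^3 - h^2 + 10*h - 1
(3) = 7*y^2 + 12*y + 11
(4) = 4*g^5 - 2*g^4 - 2*g^3 - 7*g^2 + 3*g + 2
(5) = -12*p^2 - 6*p - 54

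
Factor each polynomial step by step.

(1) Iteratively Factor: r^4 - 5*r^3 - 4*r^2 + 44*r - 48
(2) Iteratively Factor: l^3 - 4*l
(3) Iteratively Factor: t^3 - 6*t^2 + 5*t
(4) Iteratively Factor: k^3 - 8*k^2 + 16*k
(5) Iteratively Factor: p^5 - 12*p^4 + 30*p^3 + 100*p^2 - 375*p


(1) = (r - 2)*(r^3 - 3*r^2 - 10*r + 24) = (r - 2)^2*(r^2 - r - 12) = (r - 4)*(r - 2)^2*(r + 3)
(2) = (l)*(l^2 - 4) = l*(l + 2)*(l - 2)
(3) = (t - 5)*(t^2 - t) = (t - 5)*(t - 1)*(t)
(4) = (k)*(k^2 - 8*k + 16) = k*(k - 4)*(k - 4)
(5) = (p - 5)*(p^4 - 7*p^3 - 5*p^2 + 75*p) = (p - 5)^2*(p^3 - 2*p^2 - 15*p) = (p - 5)^2*(p + 3)*(p^2 - 5*p) = (p - 5)^3*(p + 3)*(p)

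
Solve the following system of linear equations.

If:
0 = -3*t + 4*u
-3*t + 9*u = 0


Then:
t = 0
u = 0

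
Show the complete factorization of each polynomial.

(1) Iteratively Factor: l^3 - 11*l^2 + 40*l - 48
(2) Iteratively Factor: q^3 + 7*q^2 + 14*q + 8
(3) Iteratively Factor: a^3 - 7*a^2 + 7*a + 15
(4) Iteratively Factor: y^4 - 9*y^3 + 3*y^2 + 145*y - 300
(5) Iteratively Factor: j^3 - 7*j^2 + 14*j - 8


(1) = (l - 3)*(l^2 - 8*l + 16) = (l - 4)*(l - 3)*(l - 4)
(2) = (q + 2)*(q^2 + 5*q + 4) = (q + 1)*(q + 2)*(q + 4)
(3) = (a - 3)*(a^2 - 4*a - 5) = (a - 3)*(a + 1)*(a - 5)
(4) = (y - 5)*(y^3 - 4*y^2 - 17*y + 60) = (y - 5)^2*(y^2 + y - 12) = (y - 5)^2*(y - 3)*(y + 4)
(5) = (j - 4)*(j^2 - 3*j + 2) = (j - 4)*(j - 2)*(j - 1)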